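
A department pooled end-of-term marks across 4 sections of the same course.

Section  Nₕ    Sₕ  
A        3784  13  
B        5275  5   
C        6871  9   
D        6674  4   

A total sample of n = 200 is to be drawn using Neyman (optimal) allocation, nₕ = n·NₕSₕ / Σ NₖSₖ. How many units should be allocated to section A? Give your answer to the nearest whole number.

A: NₕSₕ = 3784·13 = 49192
B: NₕSₕ = 5275·5 = 26375
C: NₕSₕ = 6871·9 = 61839
D: NₕSₕ = 6674·4 = 26696
Σ NₕSₕ = 164102.
n_A = 200·49192/164102 = 59.953... → 60.

60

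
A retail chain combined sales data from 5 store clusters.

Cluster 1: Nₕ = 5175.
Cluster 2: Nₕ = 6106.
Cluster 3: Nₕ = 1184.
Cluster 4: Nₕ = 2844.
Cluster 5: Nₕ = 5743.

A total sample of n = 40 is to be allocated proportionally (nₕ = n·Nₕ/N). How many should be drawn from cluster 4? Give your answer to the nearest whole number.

Share of cluster 4 = 2844/21052 = 0.13509.
Allocate 40 × 0.13509 = 5.404... → 5.

5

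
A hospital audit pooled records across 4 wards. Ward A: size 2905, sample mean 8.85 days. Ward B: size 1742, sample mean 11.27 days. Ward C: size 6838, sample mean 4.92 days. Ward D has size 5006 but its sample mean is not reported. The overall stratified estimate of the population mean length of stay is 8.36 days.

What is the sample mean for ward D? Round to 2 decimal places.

11.76

Σ Nₕx̄ₕ = N·μ, so 5006·x̄_D = 16491·8.36 − (2905·8.85 + 1742·11.27 + 6838·4.92).
= 137864.76 − 78984.55 = 58880.21.
x̄_D = 58880.21 / 5006 = 11.7619... → 11.76.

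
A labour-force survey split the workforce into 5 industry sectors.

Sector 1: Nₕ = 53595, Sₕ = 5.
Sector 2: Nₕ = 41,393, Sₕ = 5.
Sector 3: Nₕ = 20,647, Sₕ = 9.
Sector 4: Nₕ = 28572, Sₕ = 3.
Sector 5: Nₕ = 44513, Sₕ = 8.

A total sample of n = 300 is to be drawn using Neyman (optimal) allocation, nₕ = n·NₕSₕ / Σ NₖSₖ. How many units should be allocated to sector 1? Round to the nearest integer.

Σ NₕSₕ = 53595·5 + 41393·5 + 20647·9 + 28572·3 + 44513·8 = 1102583.
Share for 1: 267975/1102583 = 0.24304.
n_1 = 300 × 0.24304 = 72.913... → 73.

73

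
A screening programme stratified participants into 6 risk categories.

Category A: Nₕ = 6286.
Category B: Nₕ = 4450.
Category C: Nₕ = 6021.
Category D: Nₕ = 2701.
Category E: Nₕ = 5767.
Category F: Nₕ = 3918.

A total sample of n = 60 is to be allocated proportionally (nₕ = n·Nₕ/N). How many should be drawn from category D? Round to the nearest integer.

Share of category D = 2701/29143 = 0.09268.
Allocate 60 × 0.09268 = 5.561... → 6.

6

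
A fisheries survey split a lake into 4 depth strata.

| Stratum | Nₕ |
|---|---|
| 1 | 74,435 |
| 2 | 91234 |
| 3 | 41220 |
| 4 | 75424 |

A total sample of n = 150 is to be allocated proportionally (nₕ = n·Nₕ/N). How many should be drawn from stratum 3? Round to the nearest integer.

Share of stratum 3 = 41220/282313 = 0.14601.
Allocate 150 × 0.14601 = 21.901... → 22.

22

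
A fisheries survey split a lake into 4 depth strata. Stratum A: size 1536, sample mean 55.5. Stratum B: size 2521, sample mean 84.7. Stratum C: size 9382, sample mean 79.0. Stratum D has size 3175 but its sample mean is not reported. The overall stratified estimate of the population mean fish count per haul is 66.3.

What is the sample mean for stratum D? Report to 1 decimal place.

19.4

N = 1536 + 2521 + 9382 + 3175 = 16614.
Overall total = μ·N = 66.3·16614 = 1101508.2.
Subtract the known strata: 1536·55.5 + 2521·84.7 + 9382·79.0 = 1039954.7.
Remaining total for stratum D: 1101508.2 − 1039954.7 = 61553.5.
Divide by its size: 61553.5 / 3175 = 19.387... → 19.4.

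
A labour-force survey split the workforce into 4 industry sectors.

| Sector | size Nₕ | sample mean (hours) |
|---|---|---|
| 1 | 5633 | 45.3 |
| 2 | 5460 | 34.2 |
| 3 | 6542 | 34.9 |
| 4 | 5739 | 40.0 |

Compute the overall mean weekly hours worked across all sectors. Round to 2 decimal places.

38.50

x̄_st = (Σ Nₕx̄ₕ) / (Σ Nₕ) = (5633·45.3 + 5460·34.2 + 6542·34.9 + 5739·40.0) / 23374
= 899782.7 / 23374 = 38.4950... → 38.50.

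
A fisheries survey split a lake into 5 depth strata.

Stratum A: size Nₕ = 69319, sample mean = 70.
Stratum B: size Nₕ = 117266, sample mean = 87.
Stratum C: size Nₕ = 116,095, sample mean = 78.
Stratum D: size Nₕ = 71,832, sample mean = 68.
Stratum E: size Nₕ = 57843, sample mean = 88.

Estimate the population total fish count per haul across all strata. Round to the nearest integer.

34084642

Estimate total by summing Nₕ·x̄ₕ over strata.
69319·70 + 117266·87 + 116095·78 + 71832·68 + 57843·88 = 4852330 + 10202142 + 9055410 + 4884576 + 5090184 = 34084642.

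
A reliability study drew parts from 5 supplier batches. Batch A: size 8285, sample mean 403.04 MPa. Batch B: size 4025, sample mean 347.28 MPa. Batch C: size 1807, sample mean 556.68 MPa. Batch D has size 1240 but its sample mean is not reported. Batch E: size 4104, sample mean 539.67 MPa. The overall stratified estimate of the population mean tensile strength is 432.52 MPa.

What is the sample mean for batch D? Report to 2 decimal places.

Σ Nₕx̄ₕ = N·μ, so 1240·x̄_D = 19461·432.52 − (8285·403.04 + 4025·347.28 + 1807·556.68 + 4104·539.67).
= 8417271.72 − 7957714.84 = 459556.88.
x̄_D = 459556.88 / 1240 = 370.6104... → 370.61.

370.61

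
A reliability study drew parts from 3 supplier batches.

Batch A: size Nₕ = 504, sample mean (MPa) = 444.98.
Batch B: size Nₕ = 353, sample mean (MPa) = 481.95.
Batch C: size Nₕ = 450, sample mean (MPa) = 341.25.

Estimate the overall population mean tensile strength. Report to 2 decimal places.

419.25

N = 504 + 353 + 450 = 1307.
Weight each subgroup mean by Nₕ/N and sum.
Σ Nₕx̄ₕ = 504·444.98 + 353·481.95 + 450·341.25 = 224269.92 + 170128.35 + 153562.5 = 547960.77.
Divide by N: 547960.77 / 1307 = 419.2508... → 419.25.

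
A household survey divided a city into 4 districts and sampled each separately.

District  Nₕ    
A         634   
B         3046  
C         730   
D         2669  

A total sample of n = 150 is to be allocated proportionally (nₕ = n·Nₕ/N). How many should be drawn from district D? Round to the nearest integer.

57

N = 634 + 3046 + 730 + 2669 = 7079.
n_D = 150·2669/7079 = 56.555... → 57.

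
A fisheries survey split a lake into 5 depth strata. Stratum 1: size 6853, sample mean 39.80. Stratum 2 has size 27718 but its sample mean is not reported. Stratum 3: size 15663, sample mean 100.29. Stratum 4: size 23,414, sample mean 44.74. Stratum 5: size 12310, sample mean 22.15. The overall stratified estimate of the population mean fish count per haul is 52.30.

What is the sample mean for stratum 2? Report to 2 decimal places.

48.05

Σ Nₕx̄ₕ = N·μ, so 27718·x̄_2 = 85958·52.30 − (6853·39.80 + 15663·100.29 + 23414·44.74 + 12310·22.15).
= 4495603.4 − 3163800.53 = 1331802.87.
x̄_2 = 1331802.87 / 27718 = 48.0483... → 48.05.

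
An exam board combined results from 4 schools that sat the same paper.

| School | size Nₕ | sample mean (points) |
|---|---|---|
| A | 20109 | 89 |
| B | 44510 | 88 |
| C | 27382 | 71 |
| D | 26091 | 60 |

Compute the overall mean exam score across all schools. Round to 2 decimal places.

78.04

N = 20109 + 44510 + 27382 + 26091 = 118092.
Weight each subgroup mean by Nₕ/N and sum.
Σ Nₕx̄ₕ = 20109·89 + 44510·88 + 27382·71 + 26091·60 = 1789701 + 3916880 + 1944122 + 1565460 = 9216163.
Divide by N: 9216163 / 118092 = 78.0422... → 78.04.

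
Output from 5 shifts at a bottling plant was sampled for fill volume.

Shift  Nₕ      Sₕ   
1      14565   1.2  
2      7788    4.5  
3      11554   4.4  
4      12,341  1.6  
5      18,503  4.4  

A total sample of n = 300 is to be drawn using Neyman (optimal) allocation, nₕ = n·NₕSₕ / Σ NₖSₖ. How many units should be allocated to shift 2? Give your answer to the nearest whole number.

51

Σ NₕSₕ = 14565·1.2 + 7788·4.5 + 11554·4.4 + 12341·1.6 + 18503·4.4 = 204520.4.
Share for 2: 35046/204520.4 = 0.17136.
n_2 = 300 × 0.17136 = 51.407... → 51.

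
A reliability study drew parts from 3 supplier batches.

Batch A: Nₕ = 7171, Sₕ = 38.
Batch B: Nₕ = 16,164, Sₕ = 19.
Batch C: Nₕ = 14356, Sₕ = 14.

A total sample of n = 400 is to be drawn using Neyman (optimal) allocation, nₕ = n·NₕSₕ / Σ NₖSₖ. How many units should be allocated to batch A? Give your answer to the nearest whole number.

Σ NₕSₕ = 7171·38 + 16164·19 + 14356·14 = 780598.
Share for A: 272498/780598 = 0.34909.
n_A = 400 × 0.34909 = 139.636... → 140.

140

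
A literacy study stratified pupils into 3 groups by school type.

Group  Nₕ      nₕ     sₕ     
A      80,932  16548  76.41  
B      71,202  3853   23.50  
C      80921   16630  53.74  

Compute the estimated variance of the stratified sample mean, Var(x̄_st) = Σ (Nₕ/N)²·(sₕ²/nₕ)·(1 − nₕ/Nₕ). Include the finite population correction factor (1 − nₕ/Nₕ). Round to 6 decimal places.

N = 233055; Wₕ = Nₕ/N.
group A: (80932/233055)²·76.41²/16548·(1 − 16548/80932) = 0.033848254
group B: (71202/233055)²·23.50²/3853·(1 − 3853/71202) = 0.012654448
group C: (80921/233055)²·53.74²/16630·(1 − 16630/80921) = 0.016634036
Sum = 0.063136738 → 0.063137.

0.063137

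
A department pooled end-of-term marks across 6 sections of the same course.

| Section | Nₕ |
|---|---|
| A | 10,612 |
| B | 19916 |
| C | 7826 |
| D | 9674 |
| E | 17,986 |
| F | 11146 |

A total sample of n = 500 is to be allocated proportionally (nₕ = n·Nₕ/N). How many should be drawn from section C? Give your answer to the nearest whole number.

51

Share of section C = 7826/77160 = 0.10143.
Allocate 500 × 0.10143 = 50.713... → 51.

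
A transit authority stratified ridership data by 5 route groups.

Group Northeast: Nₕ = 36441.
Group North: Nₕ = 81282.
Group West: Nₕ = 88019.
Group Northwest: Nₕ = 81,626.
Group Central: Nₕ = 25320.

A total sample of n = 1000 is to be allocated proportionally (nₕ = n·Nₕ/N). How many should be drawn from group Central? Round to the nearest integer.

N = 36441 + 81282 + 88019 + 81626 + 25320 = 312688.
n_Central = 1000·25320/312688 = 80.975... → 81.

81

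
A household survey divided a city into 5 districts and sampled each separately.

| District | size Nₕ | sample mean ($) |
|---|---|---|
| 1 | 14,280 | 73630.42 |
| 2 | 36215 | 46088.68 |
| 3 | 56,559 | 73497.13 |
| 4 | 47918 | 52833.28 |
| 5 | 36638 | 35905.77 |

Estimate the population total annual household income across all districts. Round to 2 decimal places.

10724648831.77

Estimate total by summing Nₕ·x̄ₕ over strata.
14280·73630.42 + 36215·46088.68 + 56559·73497.13 + 47918·52833.28 + 36638·35905.77 = 1051442397.6 + 1669101546.2 + 4156924175.67 + 2531665111.04 + 1315515601.26 = 10724648831.77.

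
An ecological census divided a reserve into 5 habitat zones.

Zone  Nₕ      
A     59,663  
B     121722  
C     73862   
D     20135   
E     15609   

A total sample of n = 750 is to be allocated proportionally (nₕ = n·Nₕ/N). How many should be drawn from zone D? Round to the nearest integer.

52

Share of zone D = 20135/290991 = 0.06919.
Allocate 750 × 0.06919 = 51.896... → 52.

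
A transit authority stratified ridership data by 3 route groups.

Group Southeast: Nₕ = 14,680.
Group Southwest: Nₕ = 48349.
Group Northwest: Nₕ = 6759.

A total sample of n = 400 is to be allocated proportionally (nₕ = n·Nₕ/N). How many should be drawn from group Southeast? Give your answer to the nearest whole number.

N = 14680 + 48349 + 6759 = 69788.
n_Southeast = 400·14680/69788 = 84.141... → 84.

84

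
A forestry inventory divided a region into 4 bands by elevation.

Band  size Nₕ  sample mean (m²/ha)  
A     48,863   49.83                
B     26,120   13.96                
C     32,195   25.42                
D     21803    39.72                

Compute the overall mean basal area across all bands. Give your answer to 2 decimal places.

34.76

N = 128981; weights Wₕ = Nₕ/N = (0.3788, 0.2025, 0.2496, 0.1690).
x̄_st = Σ Wₕ·x̄ₕ = 0.3788·49.83 + 0.2025·13.96 + 0.2496·25.42 + 0.1690·39.72 ≈ 34.7640...
→ 34.76.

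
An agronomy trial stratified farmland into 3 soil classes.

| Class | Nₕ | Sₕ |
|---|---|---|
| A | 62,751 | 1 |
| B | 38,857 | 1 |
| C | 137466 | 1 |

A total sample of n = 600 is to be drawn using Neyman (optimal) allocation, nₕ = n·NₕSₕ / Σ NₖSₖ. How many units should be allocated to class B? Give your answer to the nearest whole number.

Σ NₕSₕ = 62751·1 + 38857·1 + 137466·1 = 239074.
Share for B: 38857/239074 = 0.16253.
n_B = 600 × 0.16253 = 97.519... → 98.

98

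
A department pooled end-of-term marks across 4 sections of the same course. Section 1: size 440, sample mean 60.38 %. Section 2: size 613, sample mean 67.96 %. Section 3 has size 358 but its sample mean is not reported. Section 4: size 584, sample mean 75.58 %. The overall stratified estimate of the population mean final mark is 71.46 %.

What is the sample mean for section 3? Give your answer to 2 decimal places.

84.35

N = 440 + 613 + 358 + 584 = 1995.
Overall total = μ·N = 71.46·1995 = 142562.7.
Subtract the known strata: 440·60.38 + 613·67.96 + 584·75.58 = 112365.4.
Remaining total for section 3: 142562.7 − 112365.4 = 30197.3.
Divide by its size: 30197.3 / 358 = 84.35 → 84.35.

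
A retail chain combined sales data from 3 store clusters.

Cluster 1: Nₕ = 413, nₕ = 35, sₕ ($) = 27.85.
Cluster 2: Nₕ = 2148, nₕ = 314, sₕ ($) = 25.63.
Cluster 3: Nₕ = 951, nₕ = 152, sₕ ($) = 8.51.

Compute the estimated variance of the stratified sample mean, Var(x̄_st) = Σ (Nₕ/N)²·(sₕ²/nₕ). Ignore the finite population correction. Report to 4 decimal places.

1.1240

N = 3512. Term for each stratum: Wₕ²sₕ²/nₕ.
Var(x̄_st) = 0.3064598 + 0.7825770 + 0.0349355 = 1.1239723 → 1.1240.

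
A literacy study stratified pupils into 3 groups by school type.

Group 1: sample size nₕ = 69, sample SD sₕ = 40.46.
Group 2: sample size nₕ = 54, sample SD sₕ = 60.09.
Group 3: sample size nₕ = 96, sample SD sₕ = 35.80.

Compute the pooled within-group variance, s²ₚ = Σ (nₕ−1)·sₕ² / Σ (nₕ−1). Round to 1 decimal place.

1965.0

1: (69−1)·40.46² = 68·1637.0116 = 111316.7888
2: (54−1)·60.09² = 53·3610.8081 = 191372.8293
3: (96−1)·35.80² = 95·1281.64 = 121755.8
Numerator = 424445.4181; denominator = Σ(nₕ−1) = 216.
s²ₚ = 424445.4181/216 = 1965.025... → 1965.0.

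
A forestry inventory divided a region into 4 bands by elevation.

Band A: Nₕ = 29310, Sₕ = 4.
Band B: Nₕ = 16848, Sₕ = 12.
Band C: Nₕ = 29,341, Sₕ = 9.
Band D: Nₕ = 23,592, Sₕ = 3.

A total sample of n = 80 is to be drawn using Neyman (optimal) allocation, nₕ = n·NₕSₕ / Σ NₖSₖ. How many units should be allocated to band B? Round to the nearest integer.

A: NₕSₕ = 29310·4 = 117240
B: NₕSₕ = 16848·12 = 202176
C: NₕSₕ = 29341·9 = 264069
D: NₕSₕ = 23592·3 = 70776
Σ NₕSₕ = 654261.
n_B = 80·202176/654261 = 24.721... → 25.

25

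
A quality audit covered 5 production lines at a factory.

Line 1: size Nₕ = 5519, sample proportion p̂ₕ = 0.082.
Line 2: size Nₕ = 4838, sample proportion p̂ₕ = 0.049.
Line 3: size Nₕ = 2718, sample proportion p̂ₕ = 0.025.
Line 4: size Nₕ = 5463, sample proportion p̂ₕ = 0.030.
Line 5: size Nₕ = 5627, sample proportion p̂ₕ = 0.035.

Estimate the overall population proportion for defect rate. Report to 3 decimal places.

N = 5519 + 4838 + 2718 + 5463 + 5627 = 24165.
Overall proportion = Σ (Nₕ/N)·p̂ₕ.
Σ Nₕp̂ₕ = 452.558 + 237.062 + 67.95 + 163.89 + 196.945 = 1118.405.
1118.405 / 24165 = 0.04628... → 0.046.

0.046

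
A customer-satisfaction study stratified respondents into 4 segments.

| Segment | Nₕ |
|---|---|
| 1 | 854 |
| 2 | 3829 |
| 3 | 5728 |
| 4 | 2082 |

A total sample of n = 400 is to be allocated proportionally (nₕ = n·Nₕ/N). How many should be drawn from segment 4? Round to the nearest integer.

67

N = 854 + 3829 + 5728 + 2082 = 12493.
n_4 = 400·2082/12493 = 66.661... → 67.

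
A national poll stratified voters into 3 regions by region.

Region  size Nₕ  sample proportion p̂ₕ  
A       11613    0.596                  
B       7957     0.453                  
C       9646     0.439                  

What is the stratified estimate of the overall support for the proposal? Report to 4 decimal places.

N = 11613 + 7957 + 9646 = 29216.
Overall proportion = Σ (Nₕ/N)·p̂ₕ.
Σ Nₕp̂ₕ = 6921.348 + 3604.521 + 4234.594 = 14760.463.
14760.463 / 29216 = 0.505218... → 0.5052.

0.5052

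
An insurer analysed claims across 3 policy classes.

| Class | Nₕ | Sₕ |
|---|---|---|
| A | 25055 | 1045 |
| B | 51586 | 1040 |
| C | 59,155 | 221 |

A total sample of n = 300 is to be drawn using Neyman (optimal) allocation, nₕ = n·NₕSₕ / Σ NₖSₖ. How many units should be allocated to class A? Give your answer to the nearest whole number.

85

Σ NₕSₕ = 25055·1045 + 51586·1040 + 59155·221 = 92905170.
Share for A: 26182475/92905170 = 0.28182.
n_A = 300 × 0.28182 = 84.546... → 85.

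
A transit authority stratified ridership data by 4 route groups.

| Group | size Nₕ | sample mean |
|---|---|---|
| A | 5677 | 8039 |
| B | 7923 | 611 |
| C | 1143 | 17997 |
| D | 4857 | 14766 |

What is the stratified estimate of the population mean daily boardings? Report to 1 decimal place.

7284.1

N = 5677 + 7923 + 1143 + 4857 = 19600.
Overall mean = Σ (Nₕ/N)·x̄ₕ — weight by population share, not a simple average.
Σ Nₕx̄ₕ = 5677·8039 + 7923·611 + 1143·17997 + 4857·14766 = 45637403 + 4840953 + 20570571 + 71718462 = 142767389.
Divide by N: 142767389 / 19600 = 7284.050... → 7284.1.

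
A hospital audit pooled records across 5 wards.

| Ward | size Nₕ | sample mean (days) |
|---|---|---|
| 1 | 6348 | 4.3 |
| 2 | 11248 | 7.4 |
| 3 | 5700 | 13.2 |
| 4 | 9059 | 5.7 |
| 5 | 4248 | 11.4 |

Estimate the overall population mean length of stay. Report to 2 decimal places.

N = 6348 + 11248 + 5700 + 9059 + 4248 = 36603.
The stratified mean weights each stratum mean by its population share Nₕ/N.
Σ Nₕx̄ₕ = 6348·4.3 + 11248·7.4 + 5700·13.2 + 9059·5.7 + 4248·11.4 = 27296.4 + 83235.2 + 75240 + 51636.3 + 48427.2 = 285835.1.
Divide by N: 285835.1 / 36603 = 7.8091... → 7.81.

7.81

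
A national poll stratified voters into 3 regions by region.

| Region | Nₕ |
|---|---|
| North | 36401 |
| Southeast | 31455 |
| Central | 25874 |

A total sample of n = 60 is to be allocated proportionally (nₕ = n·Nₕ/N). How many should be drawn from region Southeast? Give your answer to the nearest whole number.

N = 36401 + 31455 + 25874 = 93730.
n_Southeast = 60·31455/93730 = 20.135... → 20.

20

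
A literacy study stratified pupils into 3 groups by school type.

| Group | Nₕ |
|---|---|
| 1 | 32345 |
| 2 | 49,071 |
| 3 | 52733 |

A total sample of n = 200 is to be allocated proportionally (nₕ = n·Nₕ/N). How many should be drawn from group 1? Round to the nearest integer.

48

Share of group 1 = 32345/134149 = 0.24111.
Allocate 200 × 0.24111 = 48.222... → 48.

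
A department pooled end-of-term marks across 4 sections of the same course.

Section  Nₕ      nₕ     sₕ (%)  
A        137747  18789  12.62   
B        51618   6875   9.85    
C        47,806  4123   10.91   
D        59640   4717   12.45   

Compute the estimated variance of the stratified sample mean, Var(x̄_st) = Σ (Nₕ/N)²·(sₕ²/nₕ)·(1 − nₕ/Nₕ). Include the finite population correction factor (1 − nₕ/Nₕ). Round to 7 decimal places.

N = 296811. Term for each stratum: Wₕ²sₕ²/nₕ·(1−nₕ/Nₕ).
Var(x̄_st) = 0.0015766339 + 0.0003699696 + 0.0006843386 + 0.0012218130 = 0.0038527551 → 0.0038528.

0.0038528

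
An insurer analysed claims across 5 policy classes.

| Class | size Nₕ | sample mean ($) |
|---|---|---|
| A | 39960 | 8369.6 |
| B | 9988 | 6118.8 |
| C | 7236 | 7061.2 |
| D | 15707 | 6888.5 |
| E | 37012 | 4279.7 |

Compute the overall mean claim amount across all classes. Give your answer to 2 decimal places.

6489.87

x̄_st = (Σ Nₕx̄ₕ) / (Σ Nₕ) = (39960·8369.6 + 9988·6118.8 + 7236·7061.2 + 15707·6888.5 + 37012·4279.7) / 109903
= 713256559.5 / 109903 = 6489.8734... → 6489.87.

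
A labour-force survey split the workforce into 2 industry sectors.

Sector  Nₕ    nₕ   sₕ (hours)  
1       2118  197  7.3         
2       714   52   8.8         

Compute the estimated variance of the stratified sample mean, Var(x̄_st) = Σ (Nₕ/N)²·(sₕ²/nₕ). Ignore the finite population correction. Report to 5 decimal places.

N = 2832. Term for each stratum: Wₕ²sₕ²/nₕ.
Var(x̄_st) = 0.15130208 + 0.09466118 = 0.24596327 → 0.24596.

0.24596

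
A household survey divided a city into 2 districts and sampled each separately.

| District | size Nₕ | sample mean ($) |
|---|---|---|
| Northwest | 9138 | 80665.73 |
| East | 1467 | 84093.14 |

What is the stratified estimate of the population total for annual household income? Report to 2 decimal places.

Population total = Σ Nₕ·x̄ₕ (each stratum's size times its mean).
9138·80665.73 + 1467·84093.14 = 737123440.74 + 123364636.38 = 860488077.12.

860488077.12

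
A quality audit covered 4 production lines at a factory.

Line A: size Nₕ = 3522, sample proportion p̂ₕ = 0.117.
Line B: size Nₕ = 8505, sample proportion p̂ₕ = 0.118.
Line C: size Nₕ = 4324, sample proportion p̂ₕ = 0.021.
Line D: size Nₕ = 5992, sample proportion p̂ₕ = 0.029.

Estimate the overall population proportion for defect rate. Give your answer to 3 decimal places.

0.075

Wₕ = Nₕ/N with N = 22343: 0.1576, 0.3807, 0.1935, 0.2682.
p̂_st = 0.1576·0.117 + 0.3807·0.118 + 0.1935·0.021 + 0.2682·0.029 ≈ 0.07520... → 0.075.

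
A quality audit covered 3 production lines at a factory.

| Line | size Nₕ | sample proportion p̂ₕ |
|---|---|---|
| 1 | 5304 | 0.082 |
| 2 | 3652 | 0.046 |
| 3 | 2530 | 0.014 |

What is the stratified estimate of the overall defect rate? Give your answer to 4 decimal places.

0.0556

Wₕ = Nₕ/N with N = 11486: 0.4618, 0.3180, 0.2203.
p̂_st = 0.4618·0.082 + 0.3180·0.046 + 0.2203·0.014 ≈ 0.055575... → 0.0556.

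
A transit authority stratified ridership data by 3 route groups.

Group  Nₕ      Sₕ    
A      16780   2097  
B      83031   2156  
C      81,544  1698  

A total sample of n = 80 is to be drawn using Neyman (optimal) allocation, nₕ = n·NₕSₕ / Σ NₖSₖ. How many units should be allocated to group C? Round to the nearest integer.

31

Σ NₕSₕ = 16780·2097 + 83031·2156 + 81544·1698 = 352664208.
Share for C: 138461712/352664208 = 0.39262.
n_C = 80 × 0.39262 = 31.409... → 31.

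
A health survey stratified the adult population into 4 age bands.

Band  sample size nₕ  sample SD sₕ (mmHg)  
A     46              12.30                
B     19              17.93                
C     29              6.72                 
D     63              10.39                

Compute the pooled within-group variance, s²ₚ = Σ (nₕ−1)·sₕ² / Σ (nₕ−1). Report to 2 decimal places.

A: (46−1)·12.30² = 45·151.29 = 6808.05
B: (19−1)·17.93² = 18·321.4849 = 5786.7282
C: (29−1)·6.72² = 28·45.1584 = 1264.4352
D: (63−1)·10.39² = 62·107.9521 = 6693.0302
Numerator = 20552.2436; denominator = Σ(nₕ−1) = 153.
s²ₚ = 20552.2436/153 = 134.3284... → 134.33.

134.33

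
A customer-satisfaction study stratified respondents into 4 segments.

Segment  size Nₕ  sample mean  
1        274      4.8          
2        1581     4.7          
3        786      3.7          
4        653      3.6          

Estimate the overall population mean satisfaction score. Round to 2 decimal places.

N = 3294; weights Wₕ = Nₕ/N = (0.0832, 0.4800, 0.2386, 0.1982).
x̄_st = Σ Wₕ·x̄ₕ = 0.0832·4.8 + 0.4800·4.7 + 0.2386·3.7 + 0.1982·3.6 ≈ 4.2516...
→ 4.25.

4.25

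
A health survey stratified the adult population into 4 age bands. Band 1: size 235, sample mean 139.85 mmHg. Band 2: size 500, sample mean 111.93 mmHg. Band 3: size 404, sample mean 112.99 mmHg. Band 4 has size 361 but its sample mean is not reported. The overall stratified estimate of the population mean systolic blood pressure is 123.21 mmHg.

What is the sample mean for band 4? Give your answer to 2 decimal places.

Σ Nₕx̄ₕ = N·μ, so 361·x̄_4 = 1500·123.21 − (235·139.85 + 500·111.93 + 404·112.99).
= 184815 − 134477.71 = 50337.29.
x̄_4 = 50337.29 / 361 = 139.4385... → 139.44.

139.44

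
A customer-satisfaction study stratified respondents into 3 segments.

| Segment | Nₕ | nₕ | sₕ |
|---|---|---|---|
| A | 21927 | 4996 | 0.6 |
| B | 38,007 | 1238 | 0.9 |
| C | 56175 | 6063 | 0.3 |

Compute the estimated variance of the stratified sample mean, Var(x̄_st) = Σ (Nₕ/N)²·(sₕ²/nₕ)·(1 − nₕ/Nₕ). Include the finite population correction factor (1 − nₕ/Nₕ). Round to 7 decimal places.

0.0000729

N = 116109. Term for each stratum: Wₕ²sₕ²/nₕ·(1−nₕ/Nₕ).
Var(x̄_st) = 0.0000019843 + 0.0000678232 + 0.0000030996 = 0.0000729071 → 0.0000729.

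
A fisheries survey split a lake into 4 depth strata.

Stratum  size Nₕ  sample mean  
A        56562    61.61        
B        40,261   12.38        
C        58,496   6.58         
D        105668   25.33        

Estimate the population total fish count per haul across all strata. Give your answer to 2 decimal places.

A: 56562·61.61 = 3484784.82
B: 40261·12.38 = 498431.18
C: 58496·6.58 = 384903.68
D: 105668·25.33 = 2676570.44
τ̂ = Σ Nₕx̄ₕ = 7044690.12.

7044690.12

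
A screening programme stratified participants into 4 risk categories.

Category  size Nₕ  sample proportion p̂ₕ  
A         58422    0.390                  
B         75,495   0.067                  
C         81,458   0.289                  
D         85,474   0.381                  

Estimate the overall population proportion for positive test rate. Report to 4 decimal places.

0.2790

N = 58422 + 75495 + 81458 + 85474 = 300849.
Overall proportion = Σ (Nₕ/N)·p̂ₕ.
Σ Nₕp̂ₕ = 22784.58 + 5058.165 + 23541.362 + 32565.594 = 83949.701.
83949.701 / 300849 = 0.279043... → 0.2790.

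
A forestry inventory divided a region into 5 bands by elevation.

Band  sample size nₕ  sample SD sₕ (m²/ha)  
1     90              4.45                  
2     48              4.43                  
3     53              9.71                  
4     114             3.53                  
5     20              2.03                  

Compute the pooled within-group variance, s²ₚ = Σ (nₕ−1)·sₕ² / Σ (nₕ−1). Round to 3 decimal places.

1: (90−1)·4.45² = 89·19.8025 = 1762.4225
2: (48−1)·4.43² = 47·19.6249 = 922.3703
3: (53−1)·9.71² = 52·94.2841 = 4902.7732
4: (114−1)·3.53² = 113·12.4609 = 1408.0817
5: (20−1)·2.03² = 19·4.1209 = 78.2971
Numerator = 9073.9448; denominator = Σ(nₕ−1) = 320.
s²ₚ = 9073.9448/320 = 28.35608... → 28.356.

28.356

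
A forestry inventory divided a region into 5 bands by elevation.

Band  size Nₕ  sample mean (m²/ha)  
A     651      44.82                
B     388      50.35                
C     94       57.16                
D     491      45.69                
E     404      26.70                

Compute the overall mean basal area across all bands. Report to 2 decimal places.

N = 2028; weights Wₕ = Nₕ/N = (0.3210, 0.1913, 0.0464, 0.2421, 0.1992).
x̄_st = Σ Wₕ·x̄ₕ = 0.3210·44.82 + 0.1913·50.35 + 0.0464·57.16 + 0.2421·45.69 + 0.1992·26.70 ≈ 43.0509...
→ 43.05.

43.05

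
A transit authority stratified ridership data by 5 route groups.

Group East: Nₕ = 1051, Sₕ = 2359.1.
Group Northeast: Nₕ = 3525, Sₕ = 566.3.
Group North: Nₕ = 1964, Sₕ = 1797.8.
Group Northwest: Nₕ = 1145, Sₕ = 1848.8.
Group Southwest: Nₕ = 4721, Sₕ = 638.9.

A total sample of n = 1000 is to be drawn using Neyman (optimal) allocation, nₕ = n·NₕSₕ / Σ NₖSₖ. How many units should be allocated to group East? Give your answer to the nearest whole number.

189

East: NₕSₕ = 1051·2359.1 = 2479414.1
Northeast: NₕSₕ = 3525·566.3 = 1996207.5
North: NₕSₕ = 1964·1797.8 = 3530879.2
Northwest: NₕSₕ = 1145·1848.8 = 2116876
Southwest: NₕSₕ = 4721·638.9 = 3016246.9
Σ NₕSₕ = 13139623.7.
n_East = 1000·2479414.1/13139623.7 = 188.697... → 189.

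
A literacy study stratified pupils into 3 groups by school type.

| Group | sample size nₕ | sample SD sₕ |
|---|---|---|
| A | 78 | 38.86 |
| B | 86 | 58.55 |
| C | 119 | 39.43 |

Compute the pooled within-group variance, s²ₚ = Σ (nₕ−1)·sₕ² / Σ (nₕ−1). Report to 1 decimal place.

2111.2

A: (78−1)·38.86² = 77·1510.0996 = 116277.6692
B: (86−1)·58.55² = 85·3428.1025 = 291388.7125
C: (119−1)·39.43² = 118·1554.7249 = 183457.5382
Numerator = 591123.9199; denominator = Σ(nₕ−1) = 280.
s²ₚ = 591123.9199/280 = 2111.157... → 2111.2.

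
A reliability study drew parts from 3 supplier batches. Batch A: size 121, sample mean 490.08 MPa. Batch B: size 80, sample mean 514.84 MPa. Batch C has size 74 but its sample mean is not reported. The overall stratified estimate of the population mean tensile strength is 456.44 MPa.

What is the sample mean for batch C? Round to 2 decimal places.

Σ Nₕx̄ₕ = N·μ, so 74·x̄_C = 275·456.44 − (121·490.08 + 80·514.84).
= 125521 − 100486.88 = 25034.12.
x̄_C = 25034.12 / 74 = 338.2989... → 338.30.

338.30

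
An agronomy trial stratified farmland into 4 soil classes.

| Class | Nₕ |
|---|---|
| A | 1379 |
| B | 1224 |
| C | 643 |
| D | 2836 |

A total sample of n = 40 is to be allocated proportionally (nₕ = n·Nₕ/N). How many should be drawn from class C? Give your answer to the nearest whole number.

4

Share of class C = 643/6082 = 0.10572.
Allocate 40 × 0.10572 = 4.229... → 4.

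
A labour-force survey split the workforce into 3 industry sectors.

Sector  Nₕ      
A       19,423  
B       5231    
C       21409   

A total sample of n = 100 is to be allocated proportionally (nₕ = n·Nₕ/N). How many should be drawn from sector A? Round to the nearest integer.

42

N = 19423 + 5231 + 21409 = 46063.
n_A = 100·19423/46063 = 42.166... → 42.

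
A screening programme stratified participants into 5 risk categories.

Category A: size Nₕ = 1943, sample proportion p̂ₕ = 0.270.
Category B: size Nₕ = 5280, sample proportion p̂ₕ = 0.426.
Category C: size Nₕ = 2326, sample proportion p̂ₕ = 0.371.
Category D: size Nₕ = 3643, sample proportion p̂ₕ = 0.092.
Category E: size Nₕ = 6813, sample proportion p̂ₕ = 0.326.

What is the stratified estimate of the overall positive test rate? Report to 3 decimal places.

0.310

Wₕ = Nₕ/N with N = 20005: 0.0971, 0.2639, 0.1163, 0.1821, 0.3406.
p̂_st = 0.0971·0.270 + 0.2639·0.426 + 0.1163·0.371 + 0.1821·0.092 + 0.3406·0.326 ≈ 0.30957... → 0.310.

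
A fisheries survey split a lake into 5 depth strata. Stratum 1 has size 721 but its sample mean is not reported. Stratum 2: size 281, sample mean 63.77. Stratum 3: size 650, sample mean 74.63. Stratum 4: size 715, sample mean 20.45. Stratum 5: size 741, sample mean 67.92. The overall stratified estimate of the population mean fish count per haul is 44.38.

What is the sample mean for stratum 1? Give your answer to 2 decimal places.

9.09

Σ Nₕx̄ₕ = N·μ, so 721·x̄_1 = 3108·44.38 − (281·63.77 + 650·74.63 + 715·20.45 + 741·67.92).
= 137933.04 − 131379.34 = 6553.7.
x̄_1 = 6553.7 / 721 = 9.0897... → 9.09.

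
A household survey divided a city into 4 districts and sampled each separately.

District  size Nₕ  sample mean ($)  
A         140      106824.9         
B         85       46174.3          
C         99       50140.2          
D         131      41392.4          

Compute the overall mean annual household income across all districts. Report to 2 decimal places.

64322.17

x̄_st = (Σ Nₕx̄ₕ) / (Σ Nₕ) = (140·106824.9 + 85·46174.3 + 99·50140.2 + 131·41392.4) / 455
= 29266585.7 / 455 = 64322.1664... → 64322.17.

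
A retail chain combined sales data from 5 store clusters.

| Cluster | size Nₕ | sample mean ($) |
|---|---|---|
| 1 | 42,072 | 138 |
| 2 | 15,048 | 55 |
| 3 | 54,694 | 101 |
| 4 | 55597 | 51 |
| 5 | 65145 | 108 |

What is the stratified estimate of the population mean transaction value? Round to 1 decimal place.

94.7

N = 42072 + 15048 + 54694 + 55597 + 65145 = 232556.
Weight each subgroup mean by Nₕ/N and sum.
Σ Nₕx̄ₕ = 42072·138 + 15048·55 + 54694·101 + 55597·51 + 65145·108 = 5805936 + 827640 + 5524094 + 2835447 + 7035660 = 22028777.
Divide by N: 22028777 / 232556 = 94.725... → 94.7.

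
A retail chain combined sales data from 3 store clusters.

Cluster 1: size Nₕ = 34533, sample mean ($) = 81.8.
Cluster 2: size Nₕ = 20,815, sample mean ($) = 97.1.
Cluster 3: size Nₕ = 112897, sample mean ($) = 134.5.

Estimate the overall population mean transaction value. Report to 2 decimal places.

N = 168245; weights Wₕ = Nₕ/N = (0.2053, 0.1237, 0.6710).
x̄_st = Σ Wₕ·x̄ₕ = 0.2053·81.8 + 0.1237·97.1 + 0.6710·134.5 ≈ 119.0560...
→ 119.06.

119.06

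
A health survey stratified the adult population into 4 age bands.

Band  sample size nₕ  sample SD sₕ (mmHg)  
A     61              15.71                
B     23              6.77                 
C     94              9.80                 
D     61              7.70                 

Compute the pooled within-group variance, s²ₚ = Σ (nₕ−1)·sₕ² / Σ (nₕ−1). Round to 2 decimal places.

Degrees of freedom: 60 + 22 + 93 + 60 = 235.
Σ(nₕ−1)sₕ² = 60·246.8041 + 22·45.8329 + 93·96.04 + 60·59.29 = 28305.6898.
s²ₚ = 28305.6898 / 235 = 120.4497... → 120.45.

120.45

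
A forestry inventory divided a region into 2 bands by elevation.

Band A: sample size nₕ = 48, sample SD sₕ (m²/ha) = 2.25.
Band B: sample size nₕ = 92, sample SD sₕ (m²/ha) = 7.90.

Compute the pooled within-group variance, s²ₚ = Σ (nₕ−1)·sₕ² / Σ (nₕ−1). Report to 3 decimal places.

42.879

Degrees of freedom: 47 + 91 = 138.
Σ(nₕ−1)sₕ² = 47·5.0625 + 91·62.41 = 5917.2475.
s²ₚ = 5917.2475 / 138 = 42.87861... → 42.879.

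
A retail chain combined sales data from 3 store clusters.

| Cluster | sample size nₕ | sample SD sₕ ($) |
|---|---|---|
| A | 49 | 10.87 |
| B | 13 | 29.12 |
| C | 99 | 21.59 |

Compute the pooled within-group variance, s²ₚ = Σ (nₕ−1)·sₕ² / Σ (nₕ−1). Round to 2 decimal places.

A: (49−1)·10.87² = 48·118.1569 = 5671.5312
B: (13−1)·29.12² = 12·847.9744 = 10175.6928
C: (99−1)·21.59² = 98·466.1281 = 45680.5538
Numerator = 61527.7778; denominator = Σ(nₕ−1) = 158.
s²ₚ = 61527.7778/158 = 389.4163... → 389.42.

389.42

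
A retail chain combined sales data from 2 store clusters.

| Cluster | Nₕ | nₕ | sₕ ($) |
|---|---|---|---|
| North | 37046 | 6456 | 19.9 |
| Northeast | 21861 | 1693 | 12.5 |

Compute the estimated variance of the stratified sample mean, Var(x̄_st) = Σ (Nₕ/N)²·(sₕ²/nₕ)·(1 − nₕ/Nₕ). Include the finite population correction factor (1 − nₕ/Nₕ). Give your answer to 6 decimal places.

0.031759

N = 58907. Term for each stratum: Wₕ²sₕ²/nₕ·(1−nₕ/Nₕ).
Var(x̄_st) = 0.020032245 + 0.011726330 = 0.031758575 → 0.031759.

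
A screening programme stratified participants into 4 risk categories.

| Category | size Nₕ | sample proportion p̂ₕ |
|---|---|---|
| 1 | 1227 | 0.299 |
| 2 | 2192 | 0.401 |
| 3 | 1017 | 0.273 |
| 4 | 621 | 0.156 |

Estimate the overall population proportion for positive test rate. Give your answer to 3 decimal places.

0.320

N = 1227 + 2192 + 1017 + 621 = 5057.
Overall proportion = Σ (Nₕ/N)·p̂ₕ.
Σ Nₕp̂ₕ = 366.873 + 878.992 + 277.641 + 96.876 = 1620.382.
1620.382 / 5057 = 0.32042... → 0.320.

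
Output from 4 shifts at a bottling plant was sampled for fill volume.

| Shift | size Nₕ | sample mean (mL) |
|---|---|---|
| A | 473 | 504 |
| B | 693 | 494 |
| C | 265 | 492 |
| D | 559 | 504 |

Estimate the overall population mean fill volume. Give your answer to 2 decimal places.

498.92

N = 1990; weights Wₕ = Nₕ/N = (0.2377, 0.3482, 0.1332, 0.2809).
x̄_st = Σ Wₕ·x̄ₕ = 0.2377·504 + 0.3482·494 + 0.1332·492 + 0.2809·504 ≈ 498.9196...
→ 498.92.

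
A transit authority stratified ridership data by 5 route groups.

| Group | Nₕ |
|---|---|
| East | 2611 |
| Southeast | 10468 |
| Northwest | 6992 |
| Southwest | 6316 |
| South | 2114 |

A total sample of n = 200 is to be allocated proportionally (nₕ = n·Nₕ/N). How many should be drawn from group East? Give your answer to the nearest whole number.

Share of group East = 2611/28501 = 0.09161.
Allocate 200 × 0.09161 = 18.322... → 18.

18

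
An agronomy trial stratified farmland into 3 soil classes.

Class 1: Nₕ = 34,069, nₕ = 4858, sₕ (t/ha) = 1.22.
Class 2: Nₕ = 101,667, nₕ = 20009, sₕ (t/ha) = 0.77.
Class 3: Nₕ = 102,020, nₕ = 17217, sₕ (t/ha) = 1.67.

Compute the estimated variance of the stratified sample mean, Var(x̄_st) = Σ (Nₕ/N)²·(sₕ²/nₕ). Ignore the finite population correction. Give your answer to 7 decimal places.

0.0000415

N = 237756; Wₕ = Nₕ/N.
class 1: (34069/237756)²·1.22²/4858 = 0.0000062910
class 2: (101667/237756)²·0.77²/20009 = 0.0000054182
class 3: (102020/237756)²·1.67²/17217 = 0.0000298252
Sum = 0.0000415343 → 0.0000415.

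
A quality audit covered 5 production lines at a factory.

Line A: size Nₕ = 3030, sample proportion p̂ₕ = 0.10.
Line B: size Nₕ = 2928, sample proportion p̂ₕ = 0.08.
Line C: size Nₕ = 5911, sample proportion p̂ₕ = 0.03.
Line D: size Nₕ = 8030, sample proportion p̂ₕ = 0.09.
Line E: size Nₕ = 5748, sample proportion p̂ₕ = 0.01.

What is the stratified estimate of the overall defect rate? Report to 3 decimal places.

N = 3030 + 2928 + 5911 + 8030 + 5748 = 25647.
Overall proportion = Σ (Nₕ/N)·p̂ₕ.
Σ Nₕp̂ₕ = 303 + 234.24 + 177.33 + 722.7 + 57.48 = 1494.75.
1494.75 / 25647 = 0.05828... → 0.058.

0.058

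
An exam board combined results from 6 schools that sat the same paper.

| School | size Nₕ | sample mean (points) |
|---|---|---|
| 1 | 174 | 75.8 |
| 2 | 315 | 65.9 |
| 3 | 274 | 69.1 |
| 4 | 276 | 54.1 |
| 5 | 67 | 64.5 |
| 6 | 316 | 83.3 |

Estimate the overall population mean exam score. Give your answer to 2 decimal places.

69.24

x̄_st = (Σ Nₕx̄ₕ) / (Σ Nₕ) = (174·75.8 + 315·65.9 + 274·69.1 + 276·54.1 + 67·64.5 + 316·83.3) / 1422
= 98457 / 1422 = 69.2384... → 69.24.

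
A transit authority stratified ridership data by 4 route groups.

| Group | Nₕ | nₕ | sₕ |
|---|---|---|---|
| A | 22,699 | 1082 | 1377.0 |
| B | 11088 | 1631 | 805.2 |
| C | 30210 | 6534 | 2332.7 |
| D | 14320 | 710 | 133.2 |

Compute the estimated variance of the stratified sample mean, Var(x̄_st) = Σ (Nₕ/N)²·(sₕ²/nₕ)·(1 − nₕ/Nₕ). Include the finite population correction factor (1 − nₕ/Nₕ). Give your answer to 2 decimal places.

N = 78317; Wₕ = Nₕ/N.
group A: (22699/78317)²·1377.0²/1082·(1 − 1082/22699) = 140.19440
group B: (11088/78317)²·805.2²/1631·(1 − 1631/11088) = 6.79592
group C: (30210/78317)²·2332.7²/6534·(1 − 6534/30210) = 97.11484
group D: (14320/78317)²·133.2²/710·(1 − 710/14320) = 0.79403
Sum = 244.89920 → 244.90.

244.90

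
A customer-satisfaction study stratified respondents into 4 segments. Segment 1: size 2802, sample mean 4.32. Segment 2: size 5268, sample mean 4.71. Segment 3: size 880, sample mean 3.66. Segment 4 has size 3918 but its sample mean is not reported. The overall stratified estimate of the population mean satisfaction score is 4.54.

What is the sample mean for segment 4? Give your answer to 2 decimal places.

N = 2802 + 5268 + 880 + 3918 = 12868.
Overall total = μ·N = 4.54·12868 = 58420.72.
Subtract the known strata: 2802·4.32 + 5268·4.71 + 880·3.66 = 40137.72.
Remaining total for segment 4: 58420.72 − 40137.72 = 18283.
Divide by its size: 18283 / 3918 = 4.6664... → 4.67.

4.67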